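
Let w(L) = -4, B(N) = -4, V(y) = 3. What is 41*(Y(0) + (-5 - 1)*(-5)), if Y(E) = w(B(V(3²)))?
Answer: 1066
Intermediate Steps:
Y(E) = -4
41*(Y(0) + (-5 - 1)*(-5)) = 41*(-4 + (-5 - 1)*(-5)) = 41*(-4 - 6*(-5)) = 41*(-4 + 30) = 41*26 = 1066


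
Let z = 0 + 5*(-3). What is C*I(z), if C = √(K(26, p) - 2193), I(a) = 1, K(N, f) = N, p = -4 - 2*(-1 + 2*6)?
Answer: I*√2167 ≈ 46.551*I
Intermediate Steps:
p = -26 (p = -4 - 2*(-1 + 12) = -4 - 2*11 = -4 - 22 = -26)
z = -15 (z = 0 - 15 = -15)
C = I*√2167 (C = √(26 - 2193) = √(-2167) = I*√2167 ≈ 46.551*I)
C*I(z) = (I*√2167)*1 = I*√2167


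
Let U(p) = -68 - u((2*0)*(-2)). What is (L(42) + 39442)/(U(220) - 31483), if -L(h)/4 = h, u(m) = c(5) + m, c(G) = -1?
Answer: -19637/15775 ≈ -1.2448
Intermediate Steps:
u(m) = -1 + m
L(h) = -4*h
U(p) = -67 (U(p) = -68 - (-1 + (2*0)*(-2)) = -68 - (-1 + 0*(-2)) = -68 - (-1 + 0) = -68 - 1*(-1) = -68 + 1 = -67)
(L(42) + 39442)/(U(220) - 31483) = (-4*42 + 39442)/(-67 - 31483) = (-168 + 39442)/(-31550) = 39274*(-1/31550) = -19637/15775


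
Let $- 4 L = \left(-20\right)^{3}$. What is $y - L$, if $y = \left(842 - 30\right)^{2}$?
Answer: $657344$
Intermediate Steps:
$L = 2000$ ($L = - \frac{\left(-20\right)^{3}}{4} = \left(- \frac{1}{4}\right) \left(-8000\right) = 2000$)
$y = 659344$ ($y = 812^{2} = 659344$)
$y - L = 659344 - 2000 = 657344$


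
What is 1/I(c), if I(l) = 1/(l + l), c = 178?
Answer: 356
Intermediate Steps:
I(l) = 1/(2*l)
1/I(c) = 1/((½)/178) = 1/((½)*(1/178)) = 1/(1/356) = 356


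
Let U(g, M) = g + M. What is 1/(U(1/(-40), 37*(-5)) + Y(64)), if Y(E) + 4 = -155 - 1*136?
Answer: -40/19201 ≈ -0.0020832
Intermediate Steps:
U(g, M) = M + g
Y(E) = -295 (Y(E) = -4 + (-155 - 1*136) = -4 + (-155 - 136) = -4 - 291 = -295)
1/(U(1/(-40), 37*(-5)) + Y(64)) = 1/((37*(-5) + 1/(-40)) - 295) = 1/((-185 - 1/40) - 295) = 1/(-7401/40 - 295) = 1/(-19201/40) = -40/19201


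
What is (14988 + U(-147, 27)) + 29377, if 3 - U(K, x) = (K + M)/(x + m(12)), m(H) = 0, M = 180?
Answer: 399301/9 ≈ 44367.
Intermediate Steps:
U(K, x) = 3 - (180 + K)/x (U(K, x) = 3 - (K + 180)/(x + 0) = 3 - (180 + K)/x)
(14988 + U(-147, 27)) + 29377 = (14988 + (-180 - 1*(-147) + 3*27)/27) + 29377 = (14988 + (-180 + 147 + 81)/27) + 29377 = (14988 + (1/27)*48) + 29377 = (14988 + 16/9) + 29377 = 134908/9 + 29377 = 399301/9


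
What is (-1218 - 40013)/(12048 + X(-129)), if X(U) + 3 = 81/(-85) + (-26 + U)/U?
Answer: -452097915/132076151 ≈ -3.4230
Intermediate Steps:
X(U) = -336/85 + (-26 + U)/U (X(U) = -3 + (81/(-85) + (-26 + U)/U) = -3 + (81*(-1/85) + (-26 + U)/U) = -3 + (-81/85 + (-26 + U)/U) = -336/85 + (-26 + U)/U)
(-1218 - 40013)/(12048 + X(-129)) = (-1218 - 40013)/(12048 + (-251/85 - 26/(-129))) = -41231/(12048 + (-251/85 - 26*(-1/129))) = -41231/(12048 + (-251/85 + 26/129)) = -41231/(12048 - 30169/10965) = -41231/132076151/10965 = -41231*10965/132076151 = -452097915/132076151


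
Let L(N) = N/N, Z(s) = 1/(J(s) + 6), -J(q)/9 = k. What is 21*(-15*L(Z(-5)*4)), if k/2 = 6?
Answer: -315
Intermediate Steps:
k = 12 (k = 2*6 = 12)
J(q) = -108 (J(q) = -9*12 = -108)
Z(s) = -1/102 (Z(s) = 1/(-108 + 6) = 1/(-102) = -1/102)
L(N) = 1
21*(-15*L(Z(-5)*4)) = 21*(-15*1) = 21*(-15) = -315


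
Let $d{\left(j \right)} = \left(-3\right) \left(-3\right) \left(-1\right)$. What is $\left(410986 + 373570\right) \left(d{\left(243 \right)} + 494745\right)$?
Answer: $388148097216$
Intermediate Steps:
$d{\left(j \right)} = -9$ ($d{\left(j \right)} = 9 \left(-1\right) = -9$)
$\left(410986 + 373570\right) \left(d{\left(243 \right)} + 494745\right) = \left(410986 + 373570\right) \left(-9 + 494745\right) = 784556 \cdot 494736 = 388148097216$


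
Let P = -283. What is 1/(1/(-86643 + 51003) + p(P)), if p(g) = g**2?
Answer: 35640/2854371959 ≈ 1.2486e-5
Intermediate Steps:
1/(1/(-86643 + 51003) + p(P)) = 1/(1/(-86643 + 51003) + (-283)**2) = 1/(1/(-35640) + 80089) = 1/(-1/35640 + 80089) = 1/(2854371959/35640) = 35640/2854371959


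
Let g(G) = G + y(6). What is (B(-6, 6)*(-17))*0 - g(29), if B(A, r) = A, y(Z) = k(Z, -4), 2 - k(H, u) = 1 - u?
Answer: -26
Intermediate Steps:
k(H, u) = 1 + u (k(H, u) = 2 - (1 - u) = 2 + (-1 + u) = 1 + u)
y(Z) = -3 (y(Z) = 1 - 4 = -3)
g(G) = -3 + G (g(G) = G - 3 = -3 + G)
(B(-6, 6)*(-17))*0 - g(29) = -6*(-17)*0 - (-3 + 29) = 102*0 - 1*26 = 0 - 26 = -26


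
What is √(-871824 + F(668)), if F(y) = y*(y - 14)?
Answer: 6*I*√12082 ≈ 659.51*I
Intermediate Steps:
F(y) = y*(-14 + y)
√(-871824 + F(668)) = √(-871824 + 668*(-14 + 668)) = √(-871824 + 668*654) = √(-871824 + 436872) = √(-434952) = 6*I*√12082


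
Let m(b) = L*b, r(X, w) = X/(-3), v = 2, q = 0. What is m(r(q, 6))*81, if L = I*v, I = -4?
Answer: 0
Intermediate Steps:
r(X, w) = -X/3 (r(X, w) = X*(-⅓) = -X/3)
L = -8 (L = -4*2 = -8)
m(b) = -8*b
m(r(q, 6))*81 = -(-8)*0/3*81 = -8*0*81 = 0*81 = 0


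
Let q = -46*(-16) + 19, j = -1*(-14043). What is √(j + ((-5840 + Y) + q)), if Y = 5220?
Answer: √14178 ≈ 119.07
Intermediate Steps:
j = 14043
q = 755 (q = 736 + 19 = 755)
√(j + ((-5840 + Y) + q)) = √(14043 + ((-5840 + 5220) + 755)) = √(14043 + (-620 + 755)) = √(14043 + 135) = √14178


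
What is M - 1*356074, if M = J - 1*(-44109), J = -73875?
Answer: -385840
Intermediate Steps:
M = -29766 (M = -73875 - 1*(-44109) = -73875 + 44109 = -29766)
M - 1*356074 = -29766 - 1*356074 = -29766 - 356074 = -385840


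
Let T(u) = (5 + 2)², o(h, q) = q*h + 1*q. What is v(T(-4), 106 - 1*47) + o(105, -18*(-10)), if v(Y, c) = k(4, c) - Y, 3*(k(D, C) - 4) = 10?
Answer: 57115/3 ≈ 19038.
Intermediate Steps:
k(D, C) = 22/3 (k(D, C) = 4 + (⅓)*10 = 4 + 10/3 = 22/3)
o(h, q) = q + h*q (o(h, q) = h*q + q = q + h*q)
T(u) = 49 (T(u) = 7² = 49)
v(Y, c) = 22/3 - Y
v(T(-4), 106 - 1*47) + o(105, -18*(-10)) = (22/3 - 1*49) + (-18*(-10))*(1 + 105) = (22/3 - 49) + 180*106 = -125/3 + 19080 = 57115/3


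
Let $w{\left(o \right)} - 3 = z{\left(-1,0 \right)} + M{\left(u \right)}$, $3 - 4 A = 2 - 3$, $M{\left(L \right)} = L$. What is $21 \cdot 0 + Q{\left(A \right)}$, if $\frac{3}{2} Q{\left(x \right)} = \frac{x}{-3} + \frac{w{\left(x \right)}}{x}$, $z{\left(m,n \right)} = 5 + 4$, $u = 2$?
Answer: $\frac{82}{9} \approx 9.1111$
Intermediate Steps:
$z{\left(m,n \right)} = 9$
$A = 1$ ($A = \frac{3}{4} - \frac{2 - 3}{4} = \frac{3}{4} - - \frac{1}{4} = \frac{3}{4} + \frac{1}{4} = 1$)
$w{\left(o \right)} = 14$ ($w{\left(o \right)} = 3 + \left(9 + 2\right) = 3 + 11 = 14$)
$Q{\left(x \right)} = - \frac{2 x}{9} + \frac{28}{3 x}$ ($Q{\left(x \right)} = \frac{2 \left(\frac{x}{-3} + \frac{14}{x}\right)}{3} = \frac{2 \left(x \left(- \frac{1}{3}\right) + \frac{14}{x}\right)}{3} = \frac{2 \left(- \frac{x}{3} + \frac{14}{x}\right)}{3} = \frac{2 \left(\frac{14}{x} - \frac{x}{3}\right)}{3} = - \frac{2 x}{9} + \frac{28}{3 x}$)
$21 \cdot 0 + Q{\left(A \right)} = 21 \cdot 0 + \frac{2 \left(42 - 1^{2}\right)}{9 \cdot 1} = 0 + \frac{2}{9} \cdot 1 \left(42 - 1\right) = 0 + \frac{2}{9} \cdot 1 \cdot 41 = 0 + \frac{82}{9} = \frac{82}{9}$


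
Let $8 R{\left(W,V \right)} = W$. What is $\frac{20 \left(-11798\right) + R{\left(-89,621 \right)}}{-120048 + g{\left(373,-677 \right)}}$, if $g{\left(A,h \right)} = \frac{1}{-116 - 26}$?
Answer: $\frac{134031599}{68187268} \approx 1.9656$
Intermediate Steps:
$R{\left(W,V \right)} = \frac{W}{8}$
$g{\left(A,h \right)} = - \frac{1}{142}$ ($g{\left(A,h \right)} = \frac{1}{-142} = - \frac{1}{142}$)
$\frac{20 \left(-11798\right) + R{\left(-89,621 \right)}}{-120048 + g{\left(373,-677 \right)}} = \frac{20 \left(-11798\right) + \frac{1}{8} \left(-89\right)}{-120048 - \frac{1}{142}} = \frac{-235960 - \frac{89}{8}}{- \frac{17046817}{142}} = \left(- \frac{1887769}{8}\right) \left(- \frac{142}{17046817}\right) = \frac{134031599}{68187268}$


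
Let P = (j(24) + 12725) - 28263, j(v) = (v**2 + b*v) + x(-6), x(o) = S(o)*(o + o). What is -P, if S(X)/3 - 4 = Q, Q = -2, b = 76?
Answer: 13210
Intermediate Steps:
S(X) = 6 (S(X) = 12 + 3*(-2) = 12 - 6 = 6)
x(o) = 12*o (x(o) = 6*(o + o) = 6*(2*o) = 12*o)
j(v) = -72 + v**2 + 76*v (j(v) = (v**2 + 76*v) + 12*(-6) = (v**2 + 76*v) - 72 = -72 + v**2 + 76*v)
P = -13210 (P = ((-72 + 24**2 + 76*24) + 12725) - 28263 = ((-72 + 576 + 1824) + 12725) - 28263 = (2328 + 12725) - 28263 = 15053 - 28263 = -13210)
-P = -1*(-13210) = 13210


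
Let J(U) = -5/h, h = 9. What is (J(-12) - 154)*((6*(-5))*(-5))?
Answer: -69550/3 ≈ -23183.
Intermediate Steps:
J(U) = -5/9
(J(-12) - 154)*((6*(-5))*(-5)) = (-5/9 - 154)*((6*(-5))*(-5)) = -(-13910)*(-5)/3 = -1391/9*150 = -69550/3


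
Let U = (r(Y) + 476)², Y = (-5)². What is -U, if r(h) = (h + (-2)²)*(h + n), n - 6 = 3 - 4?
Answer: -1811716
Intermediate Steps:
n = 5 (n = 6 + (3 - 4) = 6 - 1 = 5)
Y = 25
r(h) = (4 + h)*(5 + h) (r(h) = (h + (-2)²)*(h + 5) = (h + 4)*(5 + h) = (4 + h)*(5 + h))
U = 1811716 (U = ((20 + 25² + 9*25) + 476)² = ((20 + 625 + 225) + 476)² = (870 + 476)² = 1346² = 1811716)
-U = -1*1811716 = -1811716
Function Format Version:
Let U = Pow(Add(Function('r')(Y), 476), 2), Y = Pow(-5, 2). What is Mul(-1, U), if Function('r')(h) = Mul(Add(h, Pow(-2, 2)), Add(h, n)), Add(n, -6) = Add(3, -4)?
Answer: -1811716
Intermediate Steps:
n = 5 (n = Add(6, Add(3, -4)) = Add(6, -1) = 5)
Y = 25
Function('r')(h) = Mul(Add(4, h), Add(5, h)) (Function('r')(h) = Mul(Add(h, Pow(-2, 2)), Add(h, 5)) = Mul(Add(h, 4), Add(5, h)) = Mul(Add(4, h), Add(5, h)))
U = 1811716 (U = Pow(Add(Add(20, Pow(25, 2), Mul(9, 25)), 476), 2) = Pow(Add(Add(20, 625, 225), 476), 2) = Pow(Add(870, 476), 2) = Pow(1346, 2) = 1811716)
Mul(-1, U) = Mul(-1, 1811716) = -1811716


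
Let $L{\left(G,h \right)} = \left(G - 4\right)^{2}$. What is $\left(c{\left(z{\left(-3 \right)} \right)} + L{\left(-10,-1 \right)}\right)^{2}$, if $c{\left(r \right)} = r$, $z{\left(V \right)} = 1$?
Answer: $38809$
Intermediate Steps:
$L{\left(G,h \right)} = \left(-4 + G\right)^{2}$
$\left(c{\left(z{\left(-3 \right)} \right)} + L{\left(-10,-1 \right)}\right)^{2} = \left(1 + \left(-4 - 10\right)^{2}\right)^{2} = \left(1 + \left(-14\right)^{2}\right)^{2} = \left(1 + 196\right)^{2} = 197^{2} = 38809$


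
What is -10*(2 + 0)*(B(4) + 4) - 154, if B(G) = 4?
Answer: -314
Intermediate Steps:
-10*(2 + 0)*(B(4) + 4) - 154 = -10*(2 + 0)*(4 + 4) - 154 = -20*8 - 154 = -10*16 - 154 = -160 - 154 = -314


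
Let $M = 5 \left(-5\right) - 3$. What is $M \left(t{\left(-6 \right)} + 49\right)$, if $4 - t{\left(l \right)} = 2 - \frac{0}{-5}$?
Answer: $-1428$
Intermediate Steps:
$t{\left(l \right)} = 2$ ($t{\left(l \right)} = 4 - \left(2 - \frac{0}{-5}\right) = 4 - \left(2 - 0 \left(- \frac{1}{5}\right)\right) = 4 - \left(2 - 0\right) = 4 - \left(2 + 0\right) = 4 - 2 = 2$)
$M = -28$ ($M = -25 - 3 = -28$)
$M \left(t{\left(-6 \right)} + 49\right) = - 28 \left(2 + 49\right) = \left(-28\right) 51 = -1428$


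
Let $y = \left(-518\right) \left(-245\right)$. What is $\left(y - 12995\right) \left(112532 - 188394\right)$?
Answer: $-8641819730$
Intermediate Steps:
$y = 126910$
$\left(y - 12995\right) \left(112532 - 188394\right) = \left(126910 - 12995\right) \left(112532 - 188394\right) = \left(126910 - 12995\right) \left(-75862\right) = 113915 \left(-75862\right) = -8641819730$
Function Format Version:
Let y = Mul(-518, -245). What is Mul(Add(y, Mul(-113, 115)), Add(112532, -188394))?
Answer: -8641819730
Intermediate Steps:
y = 126910
Mul(Add(y, Mul(-113, 115)), Add(112532, -188394)) = Mul(Add(126910, Mul(-113, 115)), Add(112532, -188394)) = Mul(Add(126910, -12995), -75862) = Mul(113915, -75862) = -8641819730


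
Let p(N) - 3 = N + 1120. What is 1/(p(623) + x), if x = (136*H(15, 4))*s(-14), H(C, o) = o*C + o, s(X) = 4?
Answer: 1/36562 ≈ 2.7351e-5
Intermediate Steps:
p(N) = 1123 + N (p(N) = 3 + (N + 1120) = 3 + (1120 + N) = 1123 + N)
H(C, o) = o + C*o (H(C, o) = C*o + o = o + C*o)
x = 34816 (x = (136*(4*(1 + 15)))*4 = (136*(4*16))*4 = (136*64)*4 = 8704*4 = 34816)
1/(p(623) + x) = 1/((1123 + 623) + 34816) = 1/(1746 + 34816) = 1/36562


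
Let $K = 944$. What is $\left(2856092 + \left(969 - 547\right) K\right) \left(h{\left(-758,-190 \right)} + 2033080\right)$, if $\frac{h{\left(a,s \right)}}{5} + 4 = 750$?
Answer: $6628716672600$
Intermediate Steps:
$h{\left(a,s \right)} = 3730$ ($h{\left(a,s \right)} = -20 + 5 \cdot 750 = -20 + 3750 = 3730$)
$\left(2856092 + \left(969 - 547\right) K\right) \left(h{\left(-758,-190 \right)} + 2033080\right) = \left(2856092 + \left(969 - 547\right) 944\right) \left(3730 + 2033080\right) = \left(2856092 + 422 \cdot 944\right) 2036810 = \left(2856092 + 398368\right) 2036810 = 3254460 \cdot 2036810 = 6628716672600$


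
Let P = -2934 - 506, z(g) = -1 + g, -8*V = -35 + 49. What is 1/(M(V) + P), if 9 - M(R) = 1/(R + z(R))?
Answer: -9/30877 ≈ -0.00029148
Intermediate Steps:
V = -7/4 (V = -(-35 + 49)/8 = -⅛*14 = -7/4 ≈ -1.7500)
M(R) = 9 - 1/(-1 + 2*R) (M(R) = 9 - 1/(R + (-1 + R)) = 9 - 1/(-1 + 2*R))
P = -3440
1/(M(V) + P) = 1/(2*(-5 + 9*(-7/4))/(-1 + 2*(-7/4)) - 3440) = 1/(2*(-5 - 63/4)/(-1 - 7/2) - 3440) = 1/(2*(-83/4)/(-9/2) - 3440) = 1/(2*(-2/9)*(-83/4) - 3440) = 1/(83/9 - 3440) = 1/(-30877/9) = -9/30877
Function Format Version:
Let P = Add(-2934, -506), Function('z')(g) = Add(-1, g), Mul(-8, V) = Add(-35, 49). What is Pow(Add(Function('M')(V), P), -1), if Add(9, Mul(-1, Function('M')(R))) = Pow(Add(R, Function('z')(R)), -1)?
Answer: Rational(-9, 30877) ≈ -0.00029148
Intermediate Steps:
V = Rational(-7, 4) (V = Mul(Rational(-1, 8), Add(-35, 49)) = Mul(Rational(-1, 8), 14) = Rational(-7, 4) ≈ -1.7500)
Function('M')(R) = Add(9, Mul(-1, Pow(Add(-1, Mul(2, R)), -1))) (Function('M')(R) = Add(9, Mul(-1, Pow(Add(R, Add(-1, R)), -1))) = Add(9, Mul(-1, Pow(Add(-1, Mul(2, R)), -1))))
P = -3440
Pow(Add(Function('M')(V), P), -1) = Pow(Add(Mul(2, Pow(Add(-1, Mul(2, Rational(-7, 4))), -1), Add(-5, Mul(9, Rational(-7, 4)))), -3440), -1) = Pow(Add(Mul(2, Pow(Add(-1, Rational(-7, 2)), -1), Add(-5, Rational(-63, 4))), -3440), -1) = Pow(Add(Mul(2, Pow(Rational(-9, 2), -1), Rational(-83, 4)), -3440), -1) = Pow(Add(Mul(2, Rational(-2, 9), Rational(-83, 4)), -3440), -1) = Pow(Add(Rational(83, 9), -3440), -1) = Pow(Rational(-30877, 9), -1) = Rational(-9, 30877)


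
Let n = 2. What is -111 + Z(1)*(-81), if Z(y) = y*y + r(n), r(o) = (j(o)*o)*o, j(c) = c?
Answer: -840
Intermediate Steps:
r(o) = o**3 (r(o) = (o*o)*o = o**2*o = o**3)
Z(y) = 8 + y**2 (Z(y) = y*y + 2**3 = y**2 + 8 = 8 + y**2)
-111 + Z(1)*(-81) = -111 + (8 + 1**2)*(-81) = -111 + (8 + 1)*(-81) = -111 + 9*(-81) = -111 - 729 = -840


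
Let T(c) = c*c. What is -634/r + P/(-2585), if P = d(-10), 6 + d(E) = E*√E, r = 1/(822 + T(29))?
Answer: -2725474064/2585 + 2*I*√10/517 ≈ -1.0543e+6 + 0.012233*I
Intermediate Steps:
T(c) = c²
r = 1/1663 (r = 1/(822 + 29²) = 1/(822 + 841) = 1/1663 ≈ 0.00060132)
d(E) = -6 + E^(3/2) (d(E) = -6 + E*√E = -6 + E^(3/2))
P = -6 - 10*I*√10 (P = -6 + (-10)^(3/2) = -6 - 10*I*√10 ≈ -6.0 - 31.623*I)
-634/r + P/(-2585) = -634/1/1663 + (-6 - 10*I*√10)/(-2585) = -634*1663 + (-6 - 10*I*√10)*(-1/2585) = -1054342 + (6/2585 + 2*I*√10/517) = -2725474064/2585 + 2*I*√10/517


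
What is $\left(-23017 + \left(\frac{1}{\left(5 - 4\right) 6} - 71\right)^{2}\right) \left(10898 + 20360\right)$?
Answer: $- \frac{10127388823}{18} \approx -5.6263 \cdot 10^{8}$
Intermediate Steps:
$\left(-23017 + \left(\frac{1}{\left(5 - 4\right) 6} - 71\right)^{2}\right) \left(10898 + 20360\right) = \left(-23017 + \left(\frac{1}{1 \cdot 6} - 71\right)^{2}\right) 31258 = \left(-23017 + \left(\frac{1}{6} - 71\right)^{2}\right) 31258 = \left(-23017 + \left(- \frac{425}{6}\right)^{2}\right) 31258 = \left(-23017 + \frac{180625}{36}\right) 31258 = \left(- \frac{647987}{36}\right) 31258 = - \frac{10127388823}{18}$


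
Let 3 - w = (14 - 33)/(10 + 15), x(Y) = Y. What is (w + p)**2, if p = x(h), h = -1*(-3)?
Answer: 28561/625 ≈ 45.698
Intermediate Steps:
h = 3
w = 94/25 (w = 3 - (14 - 33)/(10 + 15) = 3 - (-19)/25 = 3 - 1*(-19/25) = 3 + 19/25 = 94/25 ≈ 3.7600)
p = 3
(w + p)**2 = (94/25 + 3)**2 = (169/25)**2 = 28561/625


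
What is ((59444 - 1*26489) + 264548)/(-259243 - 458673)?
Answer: -297503/717916 ≈ -0.41440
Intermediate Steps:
((59444 - 1*26489) + 264548)/(-259243 - 458673) = ((59444 - 26489) + 264548)/(-717916) = (32955 + 264548)*(-1/717916) = 297503*(-1/717916) = -297503/717916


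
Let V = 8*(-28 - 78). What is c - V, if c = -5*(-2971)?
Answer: 15703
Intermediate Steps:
c = 14855
V = -848 (V = 8*(-106) = -848)
c - V = 14855 - 1*(-848) = 14855 + 848 = 15703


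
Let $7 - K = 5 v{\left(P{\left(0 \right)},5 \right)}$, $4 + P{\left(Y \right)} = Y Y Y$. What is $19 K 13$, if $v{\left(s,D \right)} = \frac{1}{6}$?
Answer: $\frac{9139}{6} \approx 1523.2$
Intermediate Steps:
$P{\left(Y \right)} = -4 + Y^{3}$ ($P{\left(Y \right)} = -4 + Y Y Y = -4 + Y^{2} Y = -4 + Y^{3}$)
$v{\left(s,D \right)} = \frac{1}{6}$
$K = \frac{37}{6}$ ($K = 7 - 5 \cdot \frac{1}{6} = 7 - \frac{5}{6} = \frac{37}{6} \approx 6.1667$)
$19 K 13 = 19 \cdot \frac{37}{6} \cdot 13 = \frac{703}{6} \cdot 13 = \frac{9139}{6}$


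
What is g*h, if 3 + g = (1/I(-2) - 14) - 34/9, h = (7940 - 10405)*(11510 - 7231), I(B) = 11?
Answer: 1963796480/9 ≈ 2.1820e+8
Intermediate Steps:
h = -10547735 (h = -2465*4279 = -10547735)
g = -2048/99 (g = -3 + ((1/11 - 14) - 34/9) = -3 + ((1/11 - 14) - 34*⅑) = -3 + (-153/11 - 34/9) = -3 - 1751/99 = -2048/99 ≈ -20.687)
g*h = -2048/99*(-10547735) = 1963796480/9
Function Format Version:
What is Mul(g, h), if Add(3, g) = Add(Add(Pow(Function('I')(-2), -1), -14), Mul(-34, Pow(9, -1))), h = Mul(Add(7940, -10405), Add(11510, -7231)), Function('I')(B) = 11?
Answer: Rational(1963796480, 9) ≈ 2.1820e+8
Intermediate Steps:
h = -10547735 (h = Mul(-2465, 4279) = -10547735)
g = Rational(-2048, 99) (g = Add(-3, Add(Add(Pow(11, -1), -14), Mul(-34, Pow(9, -1)))) = Add(-3, Add(Add(Rational(1, 11), -14), Mul(-34, Rational(1, 9)))) = Add(-3, Add(Rational(-153, 11), Rational(-34, 9))) = Add(-3, Rational(-1751, 99)) = Rational(-2048, 99) ≈ -20.687)
Mul(g, h) = Mul(Rational(-2048, 99), -10547735) = Rational(1963796480, 9)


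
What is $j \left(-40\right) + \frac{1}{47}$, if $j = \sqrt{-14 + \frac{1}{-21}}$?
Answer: $\frac{1}{47} - \frac{40 i \sqrt{6195}}{21} \approx 0.021277 - 149.92 i$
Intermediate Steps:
$j = \frac{i \sqrt{6195}}{21}$ ($j = \sqrt{-14 - \frac{1}{21}} = \sqrt{- \frac{295}{21}} = \frac{i \sqrt{6195}}{21} \approx 3.748 i$)
$j \left(-40\right) + \frac{1}{47} = \frac{i \sqrt{6195}}{21} \left(-40\right) + \frac{1}{47} = - \frac{40 i \sqrt{6195}}{21} + \frac{1}{47} = \frac{1}{47} - \frac{40 i \sqrt{6195}}{21}$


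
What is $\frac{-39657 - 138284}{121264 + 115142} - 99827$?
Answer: $- \frac{23599879703}{236406} \approx -99828.0$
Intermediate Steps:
$\frac{-39657 - 138284}{121264 + 115142} - 99827 = - \frac{177941}{236406} - 99827 = - \frac{23599879703}{236406}$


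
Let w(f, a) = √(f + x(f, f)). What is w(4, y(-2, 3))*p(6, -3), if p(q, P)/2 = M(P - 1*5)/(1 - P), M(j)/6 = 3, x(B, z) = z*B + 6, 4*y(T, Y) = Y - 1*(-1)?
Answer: 9*√26 ≈ 45.891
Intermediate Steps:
y(T, Y) = ¼ + Y/4 (y(T, Y) = (Y - 1*(-1))/4 = (Y + 1)/4 = (1 + Y)/4 = ¼ + Y/4)
x(B, z) = 6 + B*z (x(B, z) = B*z + 6 = 6 + B*z)
M(j) = 18 (M(j) = 6*3 = 18)
w(f, a) = √(6 + f + f²) (w(f, a) = √(f + (6 + f*f)) = √(f + (6 + f²)) = √(6 + f + f²))
p(q, P) = 36/(1 - P) (p(q, P) = 2*(18/(1 - P)) = 36/(1 - P))
w(4, y(-2, 3))*p(6, -3) = √(6 + 4 + 4²)*(-36/(-1 - 3)) = √(6 + 4 + 16)*(-36/(-4)) = √26*(-36*(-¼)) = √26*9 = 9*√26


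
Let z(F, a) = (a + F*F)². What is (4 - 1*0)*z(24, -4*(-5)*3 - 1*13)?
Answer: 1552516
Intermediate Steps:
z(F, a) = (a + F²)²
(4 - 1*0)*z(24, -4*(-5)*3 - 1*13) = (4 - 1*0)*((-4*(-5)*3 - 1*13) + 24²)² = (4 + 0)*((20*3 - 13) + 576)² = 4*((60 - 13) + 576)² = 4*(47 + 576)² = 4*623² = 4*388129 = 1552516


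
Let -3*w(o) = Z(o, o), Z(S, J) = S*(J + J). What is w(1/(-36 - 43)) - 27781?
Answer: -520143665/18723 ≈ -27781.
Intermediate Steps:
Z(S, J) = 2*J*S (Z(S, J) = S*(2*J) = 2*J*S)
w(o) = -2*o²/3 (w(o) = -2*o*o/3 = -2*o²/3)
w(1/(-36 - 43)) - 27781 = -2/(3*(-36 - 43)²) - 27781 = -2*(1/(-79))²/3 - 27781 = -2*(-1/79)²/3 - 27781 = -⅔*1/6241 - 27781 = -2/18723 - 27781 = -520143665/18723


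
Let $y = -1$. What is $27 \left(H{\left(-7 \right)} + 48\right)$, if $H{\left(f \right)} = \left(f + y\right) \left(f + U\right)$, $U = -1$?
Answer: $3024$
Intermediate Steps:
$H{\left(f \right)} = \left(-1 + f\right)^{2}$ ($H{\left(f \right)} = \left(f - 1\right) \left(f - 1\right) = \left(-1 + f\right) \left(-1 + f\right) = \left(-1 + f\right)^{2}$)
$27 \left(H{\left(-7 \right)} + 48\right) = 27 \left(\left(1 + \left(-7\right)^{2} - -14\right) + 48\right) = 27 \left(\left(1 + 49 + 14\right) + 48\right) = 27 \left(64 + 48\right) = 27 \cdot 112 = 3024$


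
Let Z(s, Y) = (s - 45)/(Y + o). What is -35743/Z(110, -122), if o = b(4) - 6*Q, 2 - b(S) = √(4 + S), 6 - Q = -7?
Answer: 7077114/65 + 71486*√2/65 ≈ 1.1043e+5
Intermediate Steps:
Q = 13 (Q = 6 - 1*(-7) = 6 + 7 = 13)
b(S) = 2 - √(4 + S)
o = -76 - 2*√2 (o = (2 - √(4 + 4)) - 6*13 = (2 - √8) - 78 = (2 - 2*√2) - 78 = -76 - 2*√2 ≈ -78.828)
Z(s, Y) = (-45 + s)/(-76 + Y - 2*√2) (Z(s, Y) = (s - 45)/(Y + (-76 - 2*√2)) = (-45 + s)/(-76 + Y - 2*√2))
-35743/Z(110, -122) = -35743*(76 - 1*(-122) + 2*√2)/(45 - 1*110) = -35743*(76 + 122 + 2*√2)/(45 - 110) = -(-7077114/65 - 71486*√2/65) = -35743*(-198/65 - 2*√2/65) = 7077114/65 + 71486*√2/65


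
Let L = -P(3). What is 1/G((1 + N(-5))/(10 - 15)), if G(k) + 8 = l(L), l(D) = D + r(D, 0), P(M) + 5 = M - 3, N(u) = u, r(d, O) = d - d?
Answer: -⅓ ≈ -0.33333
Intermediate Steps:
r(d, O) = 0
P(M) = -8 + M (P(M) = -5 + (M - 3) = -5 + (-3 + M) = -8 + M)
L = 5 (L = -(-8 + 3) = -1*(-5) = 5)
l(D) = D (l(D) = D + 0 = D)
G(k) = -3 (G(k) = -8 + 5 = -3)
1/G((1 + N(-5))/(10 - 15)) = 1/(-3) = -⅓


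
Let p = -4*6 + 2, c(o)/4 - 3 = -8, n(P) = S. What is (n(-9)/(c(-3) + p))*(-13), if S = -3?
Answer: -13/14 ≈ -0.92857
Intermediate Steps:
n(P) = -3
c(o) = -20 (c(o) = 12 + 4*(-8) = 12 - 32 = -20)
p = -22 (p = -24 + 2 = -22)
(n(-9)/(c(-3) + p))*(-13) = (-3/(-20 - 22))*(-13) = (-3/(-42))*(-13) = -1/42*(-3)*(-13) = (1/14)*(-13) = -13/14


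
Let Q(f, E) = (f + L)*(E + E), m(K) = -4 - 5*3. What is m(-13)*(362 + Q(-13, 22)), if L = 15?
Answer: -8550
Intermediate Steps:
m(K) = -19 (m(K) = -4 - 15 = -19)
Q(f, E) = 2*E*(15 + f) (Q(f, E) = (f + 15)*(E + E) = (15 + f)*(2*E) = 2*E*(15 + f))
m(-13)*(362 + Q(-13, 22)) = -19*(362 + 2*22*(15 - 13)) = -19*(362 + 2*22*2) = -19*(362 + 88) = -19*450 = -8550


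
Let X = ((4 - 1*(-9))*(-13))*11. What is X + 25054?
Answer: 23195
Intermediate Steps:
X = -1859 (X = ((4 + 9)*(-13))*11 = (13*(-13))*11 = -169*11 = -1859)
X + 25054 = -1859 + 25054 = 23195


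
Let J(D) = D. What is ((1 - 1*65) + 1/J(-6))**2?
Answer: 148225/36 ≈ 4117.4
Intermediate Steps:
((1 - 1*65) + 1/J(-6))**2 = ((1 - 1*65) + 1/(-6))**2 = ((1 - 65) - 1/6)**2 = (-64 - 1/6)**2 = (-385/6)**2 = 148225/36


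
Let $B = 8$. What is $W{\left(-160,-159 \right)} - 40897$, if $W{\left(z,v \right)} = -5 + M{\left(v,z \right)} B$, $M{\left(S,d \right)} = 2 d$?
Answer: $-43462$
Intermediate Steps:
$W{\left(z,v \right)} = -5 + 16 z$ ($W{\left(z,v \right)} = -5 + 2 z 8 = -5 + 16 z$)
$W{\left(-160,-159 \right)} - 40897 = \left(-5 + 16 \left(-160\right)\right) - 40897 = \left(-5 - 2560\right) - 40897 = -2565 - 40897 = -43462$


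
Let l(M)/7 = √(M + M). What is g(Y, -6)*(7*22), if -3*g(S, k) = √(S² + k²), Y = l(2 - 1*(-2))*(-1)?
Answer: -308*√107/3 ≈ -1062.0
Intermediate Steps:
l(M) = 7*√2*√M (l(M) = 7*√(M + M) = 7*√(2*M) = 7*(√2*√M) = 7*√2*√M)
Y = -14*√2 (Y = (7*√2*√(2 - 1*(-2)))*(-1) = (7*√2*√(2 + 2))*(-1) = (7*√2*√4)*(-1) = (7*√2*2)*(-1) = (14*√2)*(-1) = -14*√2 ≈ -19.799)
g(S, k) = -√(S² + k²)/3
g(Y, -6)*(7*22) = (-√((-14*√2)² + (-6)²)/3)*(7*22) = -√(392 + 36)/3*154 = -2*√107/3*154 = -308*√107/3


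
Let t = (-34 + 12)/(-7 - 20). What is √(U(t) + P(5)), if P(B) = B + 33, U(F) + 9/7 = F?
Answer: √148953/63 ≈ 6.1261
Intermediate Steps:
t = 22/27 (t = -22/(-27) = -22*(-1/27) = 22/27 ≈ 0.81481)
U(F) = -9/7 + F
P(B) = 33 + B
√(U(t) + P(5)) = √((-9/7 + 22/27) + (33 + 5)) = √(-89/189 + 38) = √(7093/189) = √148953/63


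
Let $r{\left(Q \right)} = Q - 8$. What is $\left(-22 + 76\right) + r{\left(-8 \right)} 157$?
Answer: $-2458$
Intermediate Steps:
$r{\left(Q \right)} = -8 + Q$
$\left(-22 + 76\right) + r{\left(-8 \right)} 157 = \left(-22 + 76\right) + \left(-8 - 8\right) 157 = 54 - 2512 = -2458$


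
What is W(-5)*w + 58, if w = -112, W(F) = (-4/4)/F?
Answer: 178/5 ≈ 35.600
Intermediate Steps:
W(F) = -1/F (W(F) = (-4*¼)/F = -1/F)
W(-5)*w + 58 = -1/(-5)*(-112) + 58 = -1*(-⅕)*(-112) + 58 = (⅕)*(-112) + 58 = -112/5 + 58 = 178/5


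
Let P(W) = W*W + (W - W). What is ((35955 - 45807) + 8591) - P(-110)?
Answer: -13361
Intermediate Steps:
P(W) = W² (P(W) = W² + 0 = W²)
((35955 - 45807) + 8591) - P(-110) = ((35955 - 45807) + 8591) - 1*(-110)² = (-9852 + 8591) - 1*12100 = -1261 - 12100 = -13361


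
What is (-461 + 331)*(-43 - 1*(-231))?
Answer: -24440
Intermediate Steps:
(-461 + 331)*(-43 - 1*(-231)) = -130*(-43 + 231) = -130*188 = -24440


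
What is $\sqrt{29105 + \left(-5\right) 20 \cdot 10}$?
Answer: $\sqrt{28105} \approx 167.65$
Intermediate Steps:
$\sqrt{29105 + \left(-5\right) 20 \cdot 10} = \sqrt{29105 - 1000} = \sqrt{28105}$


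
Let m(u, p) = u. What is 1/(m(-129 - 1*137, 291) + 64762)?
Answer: 1/64496 ≈ 1.5505e-5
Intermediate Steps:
1/(m(-129 - 1*137, 291) + 64762) = 1/((-129 - 1*137) + 64762) = 1/((-129 - 137) + 64762) = 1/(-266 + 64762) = 1/64496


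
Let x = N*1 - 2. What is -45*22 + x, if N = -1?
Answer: -993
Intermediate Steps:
x = -3 (x = -1*1 - 2 = -1 - 2 = -3)
-45*22 + x = -45*22 - 3 = -990 - 3 = -993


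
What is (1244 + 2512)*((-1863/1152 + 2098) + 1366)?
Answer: 416150715/32 ≈ 1.3005e+7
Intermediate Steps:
(1244 + 2512)*((-1863/1152 + 2098) + 1366) = 3756*((-1863*1/1152 + 2098) + 1366) = 3756*((-207/128 + 2098) + 1366) = 3756*(268337/128 + 1366) = 3756*(443185/128) = 416150715/32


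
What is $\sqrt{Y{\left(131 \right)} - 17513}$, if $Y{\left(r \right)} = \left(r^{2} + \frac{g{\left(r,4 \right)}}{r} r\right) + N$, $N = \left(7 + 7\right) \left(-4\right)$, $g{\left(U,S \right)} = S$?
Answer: $2 i \sqrt{101} \approx 20.1 i$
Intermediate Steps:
$N = -56$ ($N = 14 \left(-4\right) = -56$)
$Y{\left(r \right)} = -52 + r^{2}$ ($Y{\left(r \right)} = \left(r^{2} + \frac{4}{r} r\right) - 56 = \left(r^{2} + 4\right) - 56 = \left(4 + r^{2}\right) - 56 = -52 + r^{2}$)
$\sqrt{Y{\left(131 \right)} - 17513} = \sqrt{\left(-52 + 131^{2}\right) - 17513} = \sqrt{\left(-52 + 17161\right) - 17513} = \sqrt{17109 - 17513} = \sqrt{-404} = 2 i \sqrt{101}$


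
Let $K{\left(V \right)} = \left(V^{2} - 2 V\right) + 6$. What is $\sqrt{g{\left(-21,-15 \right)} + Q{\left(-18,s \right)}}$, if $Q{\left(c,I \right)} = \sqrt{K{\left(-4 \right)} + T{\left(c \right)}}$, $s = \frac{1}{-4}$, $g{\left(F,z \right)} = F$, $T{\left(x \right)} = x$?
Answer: $\sqrt{-21 + 2 \sqrt{3}} \approx 4.1876 i$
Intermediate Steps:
$K{\left(V \right)} = 6 + V^{2} - 2 V$
$s = - \frac{1}{4} \approx -0.25$
$Q{\left(c,I \right)} = \sqrt{30 + c}$ ($Q{\left(c,I \right)} = \sqrt{\left(6 + \left(-4\right)^{2} - -8\right) + c} = \sqrt{\left(6 + 16 + 8\right) + c} = \sqrt{30 + c}$)
$\sqrt{g{\left(-21,-15 \right)} + Q{\left(-18,s \right)}} = \sqrt{-21 + \sqrt{30 - 18}} = \sqrt{-21 + \sqrt{12}} = \sqrt{-21 + 2 \sqrt{3}}$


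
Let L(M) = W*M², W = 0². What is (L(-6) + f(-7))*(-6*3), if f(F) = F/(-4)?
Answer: -63/2 ≈ -31.500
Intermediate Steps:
W = 0
f(F) = -F/4 (f(F) = F*(-¼) = -F/4)
L(M) = 0 (L(M) = 0*M² = 0)
(L(-6) + f(-7))*(-6*3) = (0 - ¼*(-7))*(-6*3) = (0 + 7/4)*(-18) = (7/4)*(-18) = -63/2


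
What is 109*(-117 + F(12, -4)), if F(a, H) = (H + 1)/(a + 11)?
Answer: -293646/23 ≈ -12767.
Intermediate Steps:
F(a, H) = (1 + H)/(11 + a)
109*(-117 + F(12, -4)) = 109*(-117 + (1 - 4)/(11 + 12)) = 109*(-117 - 3/23) = 109*(-2694/23) = -293646/23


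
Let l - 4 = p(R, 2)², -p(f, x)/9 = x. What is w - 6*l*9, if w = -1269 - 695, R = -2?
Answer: -19676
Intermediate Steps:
p(f, x) = -9*x
l = 328 (l = 4 + (-9*2)² = 4 + (-18)² = 4 + 324 = 328)
w = -1964
w - 6*l*9 = -1964 - 6*328*9 = -1964 - 1968*9 = -1964 - 17712 = -19676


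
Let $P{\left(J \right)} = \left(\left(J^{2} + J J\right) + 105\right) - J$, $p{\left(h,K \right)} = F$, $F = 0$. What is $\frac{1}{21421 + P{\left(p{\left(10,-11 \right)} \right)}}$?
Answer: $\frac{1}{21526} \approx 4.6455 \cdot 10^{-5}$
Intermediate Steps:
$p{\left(h,K \right)} = 0$
$P{\left(J \right)} = 105 - J + 2 J^{2}$ ($P{\left(J \right)} = \left(\left(J^{2} + J^{2}\right) + 105\right) - J = \left(2 J^{2} + 105\right) - J = \left(105 + 2 J^{2}\right) - J = 105 - J + 2 J^{2}$)
$\frac{1}{21421 + P{\left(p{\left(10,-11 \right)} \right)}} = \frac{1}{21421 + \left(105 - 0 + 2 \cdot 0^{2}\right)} = \frac{1}{21421 + \left(105 + 0 + 2 \cdot 0\right)} = \frac{1}{21421 + \left(105 + 0 + 0\right)} = \frac{1}{21421 + 105} = \frac{1}{21526}$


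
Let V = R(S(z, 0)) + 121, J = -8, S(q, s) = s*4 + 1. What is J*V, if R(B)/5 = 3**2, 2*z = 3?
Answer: -1328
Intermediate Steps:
z = 3/2 (z = (1/2)*3 = 3/2 ≈ 1.5000)
S(q, s) = 1 + 4*s (S(q, s) = 4*s + 1 = 1 + 4*s)
R(B) = 45 (R(B) = 5*3**2 = 5*9 = 45)
V = 166 (V = 45 + 121 = 166)
J*V = -8*166 = -1328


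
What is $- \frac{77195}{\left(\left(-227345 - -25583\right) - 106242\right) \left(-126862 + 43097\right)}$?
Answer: $- \frac{15439}{5159991012} \approx -2.9921 \cdot 10^{-6}$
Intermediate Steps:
$- \frac{77195}{\left(\left(-227345 - -25583\right) - 106242\right) \left(-126862 + 43097\right)} = - \frac{77195}{\left(\left(-227345 + 25583\right) - 106242\right) \left(-83765\right)} = - \frac{77195}{\left(-201762 - 106242\right) \left(-83765\right)} = - \frac{77195}{\left(-308004\right) \left(-83765\right)} = - \frac{77195}{25799955060} = \left(-77195\right) \frac{1}{25799955060} = - \frac{15439}{5159991012}$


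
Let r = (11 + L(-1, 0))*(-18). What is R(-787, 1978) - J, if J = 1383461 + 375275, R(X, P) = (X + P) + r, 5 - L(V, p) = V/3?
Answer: -1757839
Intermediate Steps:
L(V, p) = 5 - V/3
r = -294 (r = (11 + (5 - ⅓*(-1)))*(-18) = (11 + (5 + ⅓))*(-18) = (11 + 16/3)*(-18) = (49/3)*(-18) = -294)
R(X, P) = -294 + P + X (R(X, P) = (X + P) - 294 = (P + X) - 294 = -294 + P + X)
J = 1758736
R(-787, 1978) - J = (-294 + 1978 - 787) - 1*1758736 = 897 - 1758736 = -1757839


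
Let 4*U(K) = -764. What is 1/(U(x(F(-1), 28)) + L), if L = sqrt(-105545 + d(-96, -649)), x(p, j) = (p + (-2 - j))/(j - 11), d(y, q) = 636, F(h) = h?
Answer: -191/141390 - 7*I*sqrt(2141)/141390 ≈ -0.0013509 - 0.0022908*I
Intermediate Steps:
x(p, j) = (-2 + p - j)/(-11 + j)
U(K) = -191 (U(K) = (1/4)*(-764) = -191)
L = 7*I*sqrt(2141) (L = sqrt(-105545 + 636) = sqrt(-104909) = 7*I*sqrt(2141) ≈ 323.9*I)
1/(U(x(F(-1), 28)) + L) = 1/(-191 + 7*I*sqrt(2141))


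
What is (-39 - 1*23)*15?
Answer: -930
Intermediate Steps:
(-39 - 1*23)*15 = (-39 - 23)*15 = -62*15 = -930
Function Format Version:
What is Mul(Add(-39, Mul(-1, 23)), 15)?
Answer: -930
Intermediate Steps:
Mul(Add(-39, Mul(-1, 23)), 15) = Mul(Add(-39, -23), 15) = Mul(-62, 15) = -930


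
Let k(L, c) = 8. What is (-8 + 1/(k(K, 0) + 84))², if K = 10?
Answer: 540225/8464 ≈ 63.826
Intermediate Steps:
(-8 + 1/(k(K, 0) + 84))² = (-8 + 1/(8 + 84))² = (-8 + 1/92)² = (-735/92)² = 540225/8464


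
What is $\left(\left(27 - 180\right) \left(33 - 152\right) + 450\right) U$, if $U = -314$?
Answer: $-5858298$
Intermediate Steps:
$\left(\left(27 - 180\right) \left(33 - 152\right) + 450\right) U = \left(\left(27 - 180\right) \left(33 - 152\right) + 450\right) \left(-314\right) = \left(\left(-153\right) \left(-119\right) + 450\right) \left(-314\right) = \left(18207 + 450\right) \left(-314\right) = 18657 \left(-314\right) = -5858298$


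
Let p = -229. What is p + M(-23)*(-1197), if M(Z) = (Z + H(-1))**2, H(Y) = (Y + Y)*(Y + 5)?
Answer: -1150546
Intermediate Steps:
H(Y) = 2*Y*(5 + Y) (H(Y) = (2*Y)*(5 + Y) = 2*Y*(5 + Y))
M(Z) = (-8 + Z)**2 (M(Z) = (Z + 2*(-1)*(5 - 1))**2 = (Z + 2*(-1)*4)**2 = (Z - 8)**2 = (-8 + Z)**2)
p + M(-23)*(-1197) = -229 + (-8 - 23)**2*(-1197) = -229 + (-31)**2*(-1197) = -229 + 961*(-1197) = -229 - 1150317 = -1150546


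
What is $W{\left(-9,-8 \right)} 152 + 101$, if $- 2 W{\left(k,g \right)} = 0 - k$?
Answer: $-583$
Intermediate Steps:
$W{\left(k,g \right)} = \frac{k}{2}$ ($W{\left(k,g \right)} = - \frac{0 - k}{2} = - \frac{\left(-1\right) k}{2} = \frac{k}{2}$)
$W{\left(-9,-8 \right)} 152 + 101 = \frac{1}{2} \left(-9\right) 152 + 101 = \left(- \frac{9}{2}\right) 152 + 101 = -684 + 101 = -583$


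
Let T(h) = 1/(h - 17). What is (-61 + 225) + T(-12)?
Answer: 4755/29 ≈ 163.97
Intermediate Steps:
T(h) = 1/(-17 + h)
(-61 + 225) + T(-12) = (-61 + 225) + 1/(-17 - 12) = 164 + 1/(-29) = 164 - 1/29 = 4755/29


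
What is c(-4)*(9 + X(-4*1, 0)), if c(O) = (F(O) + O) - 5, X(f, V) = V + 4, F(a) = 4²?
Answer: 91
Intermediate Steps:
F(a) = 16
X(f, V) = 4 + V
c(O) = 11 + O (c(O) = (16 + O) - 5 = 11 + O)
c(-4)*(9 + X(-4*1, 0)) = (11 - 4)*(9 + (4 + 0)) = 7*(9 + 4) = 7*13 = 91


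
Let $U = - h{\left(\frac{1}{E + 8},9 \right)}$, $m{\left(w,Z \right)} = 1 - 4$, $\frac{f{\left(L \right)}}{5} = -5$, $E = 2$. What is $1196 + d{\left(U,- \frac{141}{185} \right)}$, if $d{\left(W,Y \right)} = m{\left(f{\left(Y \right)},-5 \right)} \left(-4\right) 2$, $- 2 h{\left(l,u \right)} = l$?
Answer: $1220$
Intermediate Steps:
$f{\left(L \right)} = -25$ ($f{\left(L \right)} = 5 \left(-5\right) = -25$)
$m{\left(w,Z \right)} = -3$ ($m{\left(w,Z \right)} = 1 - 4 = -3$)
$h{\left(l,u \right)} = - \frac{l}{2}$
$U = \frac{1}{20}$ ($U = - \frac{-1}{2 \left(2 + 8\right)} = - \frac{-1}{2 \cdot 10} = \left(-1\right) \left(- \frac{1}{20}\right) = \frac{1}{20} \approx 0.05$)
$d{\left(W,Y \right)} = 24$ ($d{\left(W,Y \right)} = \left(-3\right) \left(-4\right) 2 = 12 \cdot 2 = 24$)
$1196 + d{\left(U,- \frac{141}{185} \right)} = 1196 + 24 = 1220$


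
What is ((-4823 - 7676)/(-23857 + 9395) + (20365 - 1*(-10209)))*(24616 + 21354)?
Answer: 10163362195695/7231 ≈ 1.4055e+9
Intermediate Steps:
((-4823 - 7676)/(-23857 + 9395) + (20365 - 1*(-10209)))*(24616 + 21354) = (-12499/(-14462) + (20365 + 10209))*45970 = (-12499*(-1/14462) + 30574)*45970 = (12499/14462 + 30574)*45970 = (442173687/14462)*45970 = 10163362195695/7231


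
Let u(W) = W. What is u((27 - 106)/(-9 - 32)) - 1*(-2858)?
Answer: 117257/41 ≈ 2859.9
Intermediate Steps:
u((27 - 106)/(-9 - 32)) - 1*(-2858) = (27 - 106)/(-9 - 32) - 1*(-2858) = -79/(-41) + 2858 = -79*(-1/41) + 2858 = 79/41 + 2858 = 117257/41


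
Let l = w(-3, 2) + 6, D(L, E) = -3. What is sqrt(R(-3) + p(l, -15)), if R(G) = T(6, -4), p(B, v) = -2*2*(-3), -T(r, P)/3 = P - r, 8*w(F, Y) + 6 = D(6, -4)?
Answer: sqrt(42) ≈ 6.4807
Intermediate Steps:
w(F, Y) = -9/8 (w(F, Y) = -3/4 + (1/8)*(-3) = -3/4 - 3/8 = -9/8)
T(r, P) = -3*P + 3*r (T(r, P) = -3*(P - r) = -3*P + 3*r)
l = 39/8 (l = -9/8 + 6 = 39/8 ≈ 4.8750)
p(B, v) = 12 (p(B, v) = -4*(-3) = 12)
R(G) = 30 (R(G) = -3*(-4) + 3*6 = 12 + 18 = 30)
sqrt(R(-3) + p(l, -15)) = sqrt(30 + 12) = sqrt(42)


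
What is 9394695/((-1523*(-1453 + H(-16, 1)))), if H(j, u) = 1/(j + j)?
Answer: 100210080/23604977 ≈ 4.2453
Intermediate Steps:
H(j, u) = 1/(2*j)
9394695/((-1523*(-1453 + H(-16, 1)))) = 9394695/((-1523*(-1453 + (1/2)/(-16)))) = 9394695/((-1523*(-1453 + (1/2)*(-1/16)))) = 9394695/((-1523*(-1453 - 1/32))) = 9394695/((-1523*(-46497/32))) = 9394695/(70814931/32) = 9394695*(32/70814931) = 100210080/23604977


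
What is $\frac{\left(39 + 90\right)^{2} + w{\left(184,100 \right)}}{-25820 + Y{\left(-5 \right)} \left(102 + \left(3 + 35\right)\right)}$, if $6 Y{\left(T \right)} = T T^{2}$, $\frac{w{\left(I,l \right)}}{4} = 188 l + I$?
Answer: $- \frac{277731}{86210} \approx -3.2216$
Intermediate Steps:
$w{\left(I,l \right)} = 4 I + 752 l$ ($w{\left(I,l \right)} = 4 \left(188 l + I\right) = 4 \left(I + 188 l\right) = 4 I + 752 l$)
$Y{\left(T \right)} = \frac{T^{3}}{6}$ ($Y{\left(T \right)} = \frac{T T^{2}}{6} = \frac{T^{3}}{6}$)
$\frac{\left(39 + 90\right)^{2} + w{\left(184,100 \right)}}{-25820 + Y{\left(-5 \right)} \left(102 + \left(3 + 35\right)\right)} = \frac{\left(39 + 90\right)^{2} + \left(4 \cdot 184 + 752 \cdot 100\right)}{-25820 + \frac{\left(-5\right)^{3}}{6} \left(102 + \left(3 + 35\right)\right)} = \frac{129^{2} + \left(736 + 75200\right)}{-25820 + \frac{1}{6} \left(-125\right) \left(102 + 38\right)} = \frac{16641 + 75936}{-25820 - \frac{8750}{3}} = \frac{92577}{-25820 - \frac{8750}{3}} = \frac{92577}{- \frac{86210}{3}} = 92577 \left(- \frac{3}{86210}\right) = - \frac{277731}{86210}$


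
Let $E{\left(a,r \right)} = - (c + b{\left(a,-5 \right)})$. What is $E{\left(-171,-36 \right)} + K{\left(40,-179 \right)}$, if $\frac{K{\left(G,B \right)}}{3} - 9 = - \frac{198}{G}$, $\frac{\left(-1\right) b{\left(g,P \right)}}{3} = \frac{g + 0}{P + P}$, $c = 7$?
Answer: $\frac{1129}{20} \approx 56.45$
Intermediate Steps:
$b{\left(g,P \right)} = - \frac{3 g}{2 P}$ ($b{\left(g,P \right)} = - 3 \frac{g + 0}{P + P} = - 3 \frac{g}{2 P} = - \frac{3 g}{2 P}$)
$K{\left(G,B \right)} = 27 - \frac{594}{G}$ ($K{\left(G,B \right)} = 27 + 3 \left(- \frac{198}{G}\right) = 27 - \frac{594}{G}$)
$E{\left(a,r \right)} = -7 - \frac{3 a}{10}$ ($E{\left(a,r \right)} = - (7 - \frac{3 a}{2 \left(-5\right)}) = - (7 - \frac{3}{2} a \left(- \frac{1}{5}\right)) = - (7 + \frac{3 a}{10}) = -7 - \frac{3 a}{10}$)
$E{\left(-171,-36 \right)} + K{\left(40,-179 \right)} = \left(-7 - - \frac{513}{10}\right) + \left(27 - \frac{594}{40}\right) = \left(-7 + \frac{513}{10}\right) + \left(27 - \frac{297}{20}\right) = \frac{443}{10} + \left(27 - \frac{297}{20}\right) = \frac{443}{10} + \frac{243}{20} = \frac{1129}{20}$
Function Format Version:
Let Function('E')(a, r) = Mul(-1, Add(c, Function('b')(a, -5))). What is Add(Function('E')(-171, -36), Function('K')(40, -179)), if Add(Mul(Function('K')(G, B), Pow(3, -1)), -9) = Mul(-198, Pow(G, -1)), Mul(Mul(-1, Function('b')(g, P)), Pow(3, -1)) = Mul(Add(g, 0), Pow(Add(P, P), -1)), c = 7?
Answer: Rational(1129, 20) ≈ 56.450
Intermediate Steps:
Function('b')(g, P) = Mul(Rational(-3, 2), g, Pow(P, -1)) (Function('b')(g, P) = Mul(-3, Mul(Add(g, 0), Pow(Add(P, P), -1))) = Mul(-3, Mul(g, Pow(Mul(2, P), -1))) = Mul(-3, Mul(g, Mul(Rational(1, 2), Pow(P, -1)))) = Mul(-3, Mul(Rational(1, 2), g, Pow(P, -1))) = Mul(Rational(-3, 2), g, Pow(P, -1)))
Function('K')(G, B) = Add(27, Mul(-594, Pow(G, -1))) (Function('K')(G, B) = Add(27, Mul(3, Mul(-198, Pow(G, -1)))) = Add(27, Mul(-594, Pow(G, -1))))
Function('E')(a, r) = Add(-7, Mul(Rational(-3, 10), a)) (Function('E')(a, r) = Mul(-1, Add(7, Mul(Rational(-3, 2), a, Pow(-5, -1)))) = Mul(-1, Add(7, Mul(Rational(-3, 2), a, Rational(-1, 5)))) = Mul(-1, Add(7, Mul(Rational(3, 10), a))) = Add(-7, Mul(Rational(-3, 10), a)))
Add(Function('E')(-171, -36), Function('K')(40, -179)) = Add(Add(-7, Mul(Rational(-3, 10), -171)), Add(27, Mul(-594, Pow(40, -1)))) = Add(Add(-7, Rational(513, 10)), Add(27, Mul(-594, Rational(1, 40)))) = Add(Rational(443, 10), Add(27, Rational(-297, 20))) = Add(Rational(443, 10), Rational(243, 20)) = Rational(1129, 20)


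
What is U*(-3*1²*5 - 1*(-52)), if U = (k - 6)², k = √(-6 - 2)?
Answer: 1036 - 888*I*√2 ≈ 1036.0 - 1255.8*I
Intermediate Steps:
k = 2*I*√2 (k = √(-8) = 2*I*√2 ≈ 2.8284*I)
U = (-6 + 2*I*√2)² (U = (2*I*√2 - 6)² = (-6 + 2*I*√2)² ≈ 28.0 - 33.941*I)
U*(-3*1²*5 - 1*(-52)) = (28 - 24*I*√2)*(-3*1²*5 - 1*(-52)) = (28 - 24*I*√2)*(-3*1*5 + 52) = (28 - 24*I*√2)*(-3*5 + 52) = (28 - 24*I*√2)*(-15 + 52) = (28 - 24*I*√2)*37 = 1036 - 888*I*√2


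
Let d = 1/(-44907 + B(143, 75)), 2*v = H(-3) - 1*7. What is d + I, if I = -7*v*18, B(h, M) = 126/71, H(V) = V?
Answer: 2008610659/3188271 ≈ 630.00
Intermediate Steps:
B(h, M) = 126/71 (B(h, M) = 126*(1/71) = 126/71)
v = -5 (v = (-3 - 1*7)/2 = (-3 - 7)/2 = (½)*(-10) = -5)
d = -71/3188271 (d = 1/(-44907 + 126/71) = 1/(-3188271/71) = -71/3188271 ≈ -2.2269e-5)
I = 630 (I = -7*(-5)*18 = 35*18 = 630)
d + I = -71/3188271 + 630 = 2008610659/3188271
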